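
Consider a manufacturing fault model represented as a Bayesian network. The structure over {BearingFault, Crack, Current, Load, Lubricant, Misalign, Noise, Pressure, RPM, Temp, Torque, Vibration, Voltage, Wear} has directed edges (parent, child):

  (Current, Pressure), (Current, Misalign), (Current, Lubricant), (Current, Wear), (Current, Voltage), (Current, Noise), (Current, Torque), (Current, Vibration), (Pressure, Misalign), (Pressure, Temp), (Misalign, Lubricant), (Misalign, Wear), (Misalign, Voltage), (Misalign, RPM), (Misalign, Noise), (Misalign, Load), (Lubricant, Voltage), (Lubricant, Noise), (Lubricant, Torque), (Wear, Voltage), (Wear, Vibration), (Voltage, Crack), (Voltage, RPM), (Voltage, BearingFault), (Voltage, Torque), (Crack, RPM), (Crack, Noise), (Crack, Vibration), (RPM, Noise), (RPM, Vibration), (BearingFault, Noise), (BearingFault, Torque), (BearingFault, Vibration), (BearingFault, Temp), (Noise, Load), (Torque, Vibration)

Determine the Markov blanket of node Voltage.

Parents of Voltage: Current, Lubricant, Misalign, Wear.
Voltage's children: BearingFault, Crack, RPM, Torque.
Co-parents of Voltage (other parents of its children):
  Crack has no other parent.
  parents(RPM) \ {Voltage} = {Crack, Misalign}.
  BearingFault: no additional parents.
  Torque's other parents are BearingFault, Current, Lubricant.
Taking the union gives {BearingFault, Crack, Current, Lubricant, Misalign, RPM, Torque, Wear}.

{BearingFault, Crack, Current, Lubricant, Misalign, RPM, Torque, Wear}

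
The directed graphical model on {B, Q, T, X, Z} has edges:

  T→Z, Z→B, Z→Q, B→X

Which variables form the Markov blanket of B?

{X, Z}

Parents of B: Z.
B's children: X.
For each child, the remaining parents (spouses of B):
  X has no other parent.
Taking the union gives {X, Z}.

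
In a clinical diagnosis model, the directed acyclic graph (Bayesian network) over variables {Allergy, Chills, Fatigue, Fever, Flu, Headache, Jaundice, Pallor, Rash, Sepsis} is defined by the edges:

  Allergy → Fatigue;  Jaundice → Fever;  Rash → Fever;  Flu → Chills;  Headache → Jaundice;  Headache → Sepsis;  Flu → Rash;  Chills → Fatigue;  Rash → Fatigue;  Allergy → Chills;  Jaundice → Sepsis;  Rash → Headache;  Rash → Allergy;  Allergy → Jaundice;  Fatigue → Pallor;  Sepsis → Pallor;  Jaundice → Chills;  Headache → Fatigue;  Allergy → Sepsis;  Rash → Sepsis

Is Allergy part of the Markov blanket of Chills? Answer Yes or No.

Yes

Allergy is a parent of Chills.
So Allergy ∈ MB(Chills).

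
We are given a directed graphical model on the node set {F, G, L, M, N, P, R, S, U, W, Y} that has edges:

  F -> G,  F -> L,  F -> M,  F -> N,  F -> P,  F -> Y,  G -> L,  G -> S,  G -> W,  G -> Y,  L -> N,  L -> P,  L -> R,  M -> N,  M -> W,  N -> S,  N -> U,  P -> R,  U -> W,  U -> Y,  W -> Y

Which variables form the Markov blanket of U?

By definition, MB(U) is built from U's parents, U's children, and the co-parents of U.
Pa(U) = {N}.
U's children: W, Y.
Parents of each child, excluding U:
  W also has parents G, M.
  Y also has parents F, G, W.
So the Markov blanket of U is {F, G, M, N, W, Y}.

{F, G, M, N, W, Y}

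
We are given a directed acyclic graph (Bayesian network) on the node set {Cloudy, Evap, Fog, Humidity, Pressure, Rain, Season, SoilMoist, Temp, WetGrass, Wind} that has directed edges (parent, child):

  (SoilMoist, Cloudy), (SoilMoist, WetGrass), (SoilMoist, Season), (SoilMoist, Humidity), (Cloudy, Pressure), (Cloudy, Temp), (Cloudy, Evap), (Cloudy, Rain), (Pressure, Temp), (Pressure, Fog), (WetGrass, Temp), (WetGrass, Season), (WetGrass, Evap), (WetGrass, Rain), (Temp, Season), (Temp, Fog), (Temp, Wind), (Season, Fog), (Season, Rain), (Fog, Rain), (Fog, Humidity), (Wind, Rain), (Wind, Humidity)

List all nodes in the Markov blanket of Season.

{Cloudy, Fog, Pressure, Rain, SoilMoist, Temp, WetGrass, Wind}

Parents of Season: SoilMoist, Temp, WetGrass.
Children of Season: Fog, Rain.
Other parents of Season's children:
  Fog also has parents Pressure, Temp.
  parents(Rain) \ {Season} = {Cloudy, Fog, WetGrass, Wind}.
Taking the union gives {Cloudy, Fog, Pressure, Rain, SoilMoist, Temp, WetGrass, Wind}.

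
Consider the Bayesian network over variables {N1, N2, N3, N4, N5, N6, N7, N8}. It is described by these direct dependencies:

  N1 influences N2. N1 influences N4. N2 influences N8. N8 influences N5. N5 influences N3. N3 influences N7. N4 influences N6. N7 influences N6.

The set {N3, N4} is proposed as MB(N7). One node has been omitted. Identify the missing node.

N6

By definition, MB(N7) is built from N7's parents, N7's children, and the co-parents of N7.
N7 has child N6.
Pa(N7) = {N3}.
Co-parents of N7 (other parents of its children):
  N6's other parent is N4.
MB(N7) = {N3, N4, N6}.
Comparing with the claimed set, N6 is missing.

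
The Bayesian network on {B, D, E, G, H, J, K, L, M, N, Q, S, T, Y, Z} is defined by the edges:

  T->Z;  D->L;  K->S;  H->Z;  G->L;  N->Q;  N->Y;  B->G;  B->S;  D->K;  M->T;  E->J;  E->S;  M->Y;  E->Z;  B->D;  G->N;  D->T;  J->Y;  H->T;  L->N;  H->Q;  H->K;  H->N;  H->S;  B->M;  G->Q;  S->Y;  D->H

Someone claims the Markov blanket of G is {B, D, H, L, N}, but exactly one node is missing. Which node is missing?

Q

By definition, MB(G) is built from G's parents, G's children, and the co-parents of G.
G's children: L, N, Q.
Pa(G) = {B}.
Parents of each child, excluding G:
  L also has parent D.
  N's other parents are H, L.
  Q's other parents are H, N.
MB(G) = {B, D, H, L, N, Q}.
Comparing with the claimed set, Q is missing.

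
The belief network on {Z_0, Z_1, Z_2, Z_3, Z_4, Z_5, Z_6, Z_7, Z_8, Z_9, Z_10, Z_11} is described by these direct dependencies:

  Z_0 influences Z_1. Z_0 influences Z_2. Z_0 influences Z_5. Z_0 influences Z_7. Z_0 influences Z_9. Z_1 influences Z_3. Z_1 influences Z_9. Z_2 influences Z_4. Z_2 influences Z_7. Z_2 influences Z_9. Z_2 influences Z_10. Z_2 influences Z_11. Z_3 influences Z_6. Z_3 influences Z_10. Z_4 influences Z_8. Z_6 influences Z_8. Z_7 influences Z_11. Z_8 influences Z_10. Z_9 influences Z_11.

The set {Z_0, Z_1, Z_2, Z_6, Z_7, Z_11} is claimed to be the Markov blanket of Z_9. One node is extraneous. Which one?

Z_6

Recall MB(v) = parents ∪ children ∪ spouses, where spouses are the other parents of v's children.
Parents of Z_9: Z_0, Z_1, Z_2.
Ch(Z_9) = {Z_11}.
Other parents of Z_9's children:
  Z_11: Z_2, Z_7
MB(Z_9) = {Z_0, Z_1, Z_2, Z_7, Z_11}.
Z_6 is neither a parent, child, nor co-parent of Z_9, so it does not belong.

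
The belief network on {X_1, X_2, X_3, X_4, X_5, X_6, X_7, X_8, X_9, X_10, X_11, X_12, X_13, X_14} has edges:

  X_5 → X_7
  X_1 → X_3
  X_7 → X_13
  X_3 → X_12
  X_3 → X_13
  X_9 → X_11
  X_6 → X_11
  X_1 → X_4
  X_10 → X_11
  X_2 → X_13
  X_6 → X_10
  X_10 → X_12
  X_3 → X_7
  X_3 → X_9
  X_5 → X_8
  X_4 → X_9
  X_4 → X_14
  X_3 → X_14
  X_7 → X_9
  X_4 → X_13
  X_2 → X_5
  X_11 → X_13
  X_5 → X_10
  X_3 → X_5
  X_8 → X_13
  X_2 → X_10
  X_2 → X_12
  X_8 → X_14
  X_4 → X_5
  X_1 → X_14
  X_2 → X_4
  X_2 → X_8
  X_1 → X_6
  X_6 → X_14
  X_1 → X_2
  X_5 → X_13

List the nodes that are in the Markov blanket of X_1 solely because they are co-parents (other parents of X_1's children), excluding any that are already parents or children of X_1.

{X_8}

Children of X_1: X_2, X_3, X_4, X_6, X_14.
  X_2 has no other parent.
  X_3: no additional parents.
  parents(X_4) \ {X_1} = {X_2}.
  X_6 has no other parent.
  parents(X_14) \ {X_1} = {X_3, X_4, X_6, X_8}.
Excluding nodes already adjacent to X_1 (X_2, X_3, X_4, X_6, X_14), the co-parent-only contribution is {X_8}.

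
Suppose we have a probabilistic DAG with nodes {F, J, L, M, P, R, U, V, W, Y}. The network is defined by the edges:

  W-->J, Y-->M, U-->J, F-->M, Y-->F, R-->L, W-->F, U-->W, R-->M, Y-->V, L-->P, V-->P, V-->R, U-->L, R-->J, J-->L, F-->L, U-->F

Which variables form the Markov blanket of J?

Recall MB(v) = parents ∪ children ∪ spouses, where spouses are the other parents of v's children.
Parents of J: R, U, W.
J has child L.
Parents of each child, excluding J:
  L's other parents are F, R, U.
MB(J) = {F, L, R, U, W}.

{F, L, R, U, W}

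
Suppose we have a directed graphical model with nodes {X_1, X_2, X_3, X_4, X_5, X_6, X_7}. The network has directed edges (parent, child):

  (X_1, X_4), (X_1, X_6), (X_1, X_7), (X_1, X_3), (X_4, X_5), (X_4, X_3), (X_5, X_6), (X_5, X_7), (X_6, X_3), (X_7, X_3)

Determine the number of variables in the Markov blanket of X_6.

Pa(X_6) = {X_1, X_5}.
Children of X_6: X_3.
For each child, the remaining parents (spouses of X_6):
  X_3's other parents are X_1, X_4, X_7.
MB(X_6) = {X_1, X_3, X_4, X_5, X_7}, which has 5 nodes.

5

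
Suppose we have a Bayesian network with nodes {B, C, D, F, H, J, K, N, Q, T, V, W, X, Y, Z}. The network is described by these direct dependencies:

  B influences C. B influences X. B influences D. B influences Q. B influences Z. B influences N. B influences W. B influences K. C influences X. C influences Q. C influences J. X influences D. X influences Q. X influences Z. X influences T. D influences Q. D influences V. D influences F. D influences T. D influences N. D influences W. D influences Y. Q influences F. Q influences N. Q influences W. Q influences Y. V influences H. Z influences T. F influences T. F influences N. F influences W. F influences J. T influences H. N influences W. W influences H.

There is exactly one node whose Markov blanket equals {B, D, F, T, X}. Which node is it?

The target node must have every member of {B, D, F, T, X} as a parent, child, or co-parent, and no others.
Parents of Z: B, X; children: T; co-parents: D, F, X.
These exactly cover the given set, so the node is Z.

Z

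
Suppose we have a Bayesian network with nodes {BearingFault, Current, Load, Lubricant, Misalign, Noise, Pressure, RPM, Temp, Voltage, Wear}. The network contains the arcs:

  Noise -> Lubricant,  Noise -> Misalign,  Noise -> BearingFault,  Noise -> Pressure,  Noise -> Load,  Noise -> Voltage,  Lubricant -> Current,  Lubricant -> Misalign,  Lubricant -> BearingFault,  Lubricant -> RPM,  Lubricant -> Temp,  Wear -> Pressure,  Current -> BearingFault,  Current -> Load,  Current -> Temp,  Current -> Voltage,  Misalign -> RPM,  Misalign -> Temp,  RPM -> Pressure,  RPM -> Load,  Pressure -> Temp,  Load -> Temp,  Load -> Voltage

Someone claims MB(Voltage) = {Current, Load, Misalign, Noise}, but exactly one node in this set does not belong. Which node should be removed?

Misalign

Ch(Voltage) = {}.
Voltage has parents Current, Load, Noise.
With no children, Voltage has no spouses; the co-parent set is empty.
MB(Voltage) = {Current, Load, Noise}.
Misalign is neither a parent, child, nor co-parent of Voltage, so it does not belong.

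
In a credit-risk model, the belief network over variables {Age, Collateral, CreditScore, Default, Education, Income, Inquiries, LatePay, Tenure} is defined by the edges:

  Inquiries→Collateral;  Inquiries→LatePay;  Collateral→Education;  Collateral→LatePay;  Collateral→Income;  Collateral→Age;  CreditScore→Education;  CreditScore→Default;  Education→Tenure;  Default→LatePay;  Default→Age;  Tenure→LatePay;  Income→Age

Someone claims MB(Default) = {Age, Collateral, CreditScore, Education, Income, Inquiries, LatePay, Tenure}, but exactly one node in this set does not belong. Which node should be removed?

Education

Ch(Default) = {Age, LatePay}.
Default's parents: CreditScore.
Parents of each child, excluding Default:
  LatePay: Collateral, Inquiries, Tenure
  Age: Collateral, Income
MB(Default) = {Age, Collateral, CreditScore, Income, Inquiries, LatePay, Tenure}.
Education is neither a parent, child, nor co-parent of Default, so it does not belong.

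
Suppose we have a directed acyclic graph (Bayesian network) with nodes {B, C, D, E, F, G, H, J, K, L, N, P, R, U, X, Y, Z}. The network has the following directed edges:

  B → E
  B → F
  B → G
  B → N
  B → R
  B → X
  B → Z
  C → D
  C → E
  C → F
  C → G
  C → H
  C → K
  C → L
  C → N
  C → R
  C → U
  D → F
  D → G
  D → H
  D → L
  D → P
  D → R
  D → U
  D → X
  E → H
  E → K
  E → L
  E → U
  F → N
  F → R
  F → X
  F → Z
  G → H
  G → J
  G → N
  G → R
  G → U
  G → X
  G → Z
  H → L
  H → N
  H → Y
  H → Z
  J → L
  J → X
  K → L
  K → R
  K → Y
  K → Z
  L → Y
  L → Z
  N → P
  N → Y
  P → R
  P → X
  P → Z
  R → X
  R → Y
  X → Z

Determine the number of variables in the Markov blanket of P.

Recall MB(v) = parents ∪ children ∪ spouses, where spouses are the other parents of v's children.
P's parents: D, N.
Ch(P) = {R, X, Z}.
Other parents of P's children:
  R: B, C, D, F, G, K
  X: B, D, F, G, J, R
  Z: B, F, G, H, K, L, X
MB(P) = {B, C, D, F, G, H, J, K, L, N, R, X, Z}, which has 13 nodes.

13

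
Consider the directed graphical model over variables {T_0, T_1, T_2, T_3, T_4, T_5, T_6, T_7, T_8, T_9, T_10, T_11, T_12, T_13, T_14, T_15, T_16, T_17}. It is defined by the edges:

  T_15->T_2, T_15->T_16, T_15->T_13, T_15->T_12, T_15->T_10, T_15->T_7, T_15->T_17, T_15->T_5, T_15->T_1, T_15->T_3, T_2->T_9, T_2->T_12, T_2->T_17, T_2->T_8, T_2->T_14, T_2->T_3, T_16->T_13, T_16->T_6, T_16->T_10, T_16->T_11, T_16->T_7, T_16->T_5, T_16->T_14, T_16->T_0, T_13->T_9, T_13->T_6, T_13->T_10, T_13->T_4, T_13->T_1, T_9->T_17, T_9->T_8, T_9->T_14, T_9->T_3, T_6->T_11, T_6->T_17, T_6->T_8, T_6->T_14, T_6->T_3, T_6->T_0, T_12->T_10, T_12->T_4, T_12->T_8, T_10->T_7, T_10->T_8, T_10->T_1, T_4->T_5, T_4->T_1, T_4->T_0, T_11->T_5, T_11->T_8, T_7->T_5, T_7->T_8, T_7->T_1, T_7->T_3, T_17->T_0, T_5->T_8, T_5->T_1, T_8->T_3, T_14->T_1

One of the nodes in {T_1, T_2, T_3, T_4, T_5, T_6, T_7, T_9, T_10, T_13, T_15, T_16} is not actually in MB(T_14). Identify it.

A node's Markov blanket = Pa ∪ Ch ∪ (parents of Ch other than the node itself).
T_14 has parents T_2, T_6, T_9, T_16.
T_14's children: T_1.
Co-parents of T_14 (other parents of its children):
  T_1's other parents are T_4, T_5, T_7, T_10, T_13, T_15.
MB(T_14) = {T_1, T_2, T_4, T_5, T_6, T_7, T_9, T_10, T_13, T_15, T_16}.
T_3 is neither a parent, child, nor co-parent of T_14, so it does not belong.

T_3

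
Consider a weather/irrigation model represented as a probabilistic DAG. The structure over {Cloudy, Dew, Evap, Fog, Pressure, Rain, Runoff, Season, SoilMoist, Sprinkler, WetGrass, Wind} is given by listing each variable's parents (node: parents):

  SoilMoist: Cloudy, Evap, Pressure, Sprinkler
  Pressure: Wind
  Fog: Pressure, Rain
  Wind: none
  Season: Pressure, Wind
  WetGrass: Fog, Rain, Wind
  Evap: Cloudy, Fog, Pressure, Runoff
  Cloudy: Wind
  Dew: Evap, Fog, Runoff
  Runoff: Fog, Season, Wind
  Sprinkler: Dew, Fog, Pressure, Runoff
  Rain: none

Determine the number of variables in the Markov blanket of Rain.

Recall MB(v) = parents ∪ children ∪ spouses, where spouses are the other parents of v's children.
Rain has children Fog, WetGrass.
Pa(Rain) = {}.
Co-parents of Rain (other parents of its children):
  Fog: Pressure
  WetGrass: Fog, Wind
MB(Rain) = {Fog, Pressure, WetGrass, Wind}, which has 4 nodes.

4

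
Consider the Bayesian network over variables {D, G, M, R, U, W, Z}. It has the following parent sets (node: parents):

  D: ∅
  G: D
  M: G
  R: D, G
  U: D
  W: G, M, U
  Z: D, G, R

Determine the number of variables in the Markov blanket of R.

Ch(R) = {Z}.
Parents of R: D, G.
Other parents of R's children:
  Z's other parents are D, G.
MB(R) = {D, G, Z}, which has 3 nodes.

3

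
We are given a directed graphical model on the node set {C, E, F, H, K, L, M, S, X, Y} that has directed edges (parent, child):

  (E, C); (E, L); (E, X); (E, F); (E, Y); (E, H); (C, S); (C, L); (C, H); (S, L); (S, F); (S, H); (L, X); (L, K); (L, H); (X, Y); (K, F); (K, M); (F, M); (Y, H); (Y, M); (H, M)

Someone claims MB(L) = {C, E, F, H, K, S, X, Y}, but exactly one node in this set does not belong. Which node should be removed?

A node's Markov blanket = Pa ∪ Ch ∪ (parents of Ch other than the node itself).
L has children H, K, X.
Pa(L) = {C, E, S}.
Parents of each child, excluding L:
  X: E
  K: —
  H: C, E, S, Y
MB(L) = {C, E, H, K, S, X, Y}.
F is neither a parent, child, nor co-parent of L, so it does not belong.

F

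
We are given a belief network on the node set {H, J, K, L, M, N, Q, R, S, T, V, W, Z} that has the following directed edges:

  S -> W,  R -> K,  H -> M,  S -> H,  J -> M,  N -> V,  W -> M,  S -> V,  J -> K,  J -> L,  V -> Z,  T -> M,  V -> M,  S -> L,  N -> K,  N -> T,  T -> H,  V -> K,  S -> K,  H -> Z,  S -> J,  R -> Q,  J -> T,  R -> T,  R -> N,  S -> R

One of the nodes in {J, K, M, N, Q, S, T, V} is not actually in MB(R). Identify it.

The Markov blanket of a node is its parents, its children, and the other parents of its children.
R has children K, N, Q, T.
R's parents: S.
For each child, the remaining parents (spouses of R):
  N has no other parent.
  Q: no additional parents.
  T's other parents are J, N.
  K's other parents are J, N, S, V.
MB(R) = {J, K, N, Q, S, T, V}.
M is neither a parent, child, nor co-parent of R, so it does not belong.

M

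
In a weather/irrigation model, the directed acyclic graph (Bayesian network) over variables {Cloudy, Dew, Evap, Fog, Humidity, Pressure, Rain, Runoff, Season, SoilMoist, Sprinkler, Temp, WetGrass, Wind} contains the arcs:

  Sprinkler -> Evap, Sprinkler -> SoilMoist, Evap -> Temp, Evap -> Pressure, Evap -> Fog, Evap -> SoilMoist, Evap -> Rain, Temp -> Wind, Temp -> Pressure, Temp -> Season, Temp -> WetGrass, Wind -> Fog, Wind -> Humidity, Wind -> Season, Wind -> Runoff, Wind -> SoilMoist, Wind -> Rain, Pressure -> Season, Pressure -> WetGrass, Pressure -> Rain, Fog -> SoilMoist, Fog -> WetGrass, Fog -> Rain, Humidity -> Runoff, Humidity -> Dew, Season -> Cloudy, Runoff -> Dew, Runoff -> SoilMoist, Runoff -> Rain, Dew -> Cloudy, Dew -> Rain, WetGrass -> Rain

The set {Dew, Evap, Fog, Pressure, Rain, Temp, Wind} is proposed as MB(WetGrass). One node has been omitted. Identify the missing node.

Runoff

Ch(WetGrass) = {Rain}.
WetGrass has parents Fog, Pressure, Temp.
Other parents of WetGrass's children:
  Rain: Dew, Evap, Fog, Pressure, Runoff, Wind
MB(WetGrass) = {Dew, Evap, Fog, Pressure, Rain, Runoff, Temp, Wind}.
Comparing with the claimed set, Runoff is missing.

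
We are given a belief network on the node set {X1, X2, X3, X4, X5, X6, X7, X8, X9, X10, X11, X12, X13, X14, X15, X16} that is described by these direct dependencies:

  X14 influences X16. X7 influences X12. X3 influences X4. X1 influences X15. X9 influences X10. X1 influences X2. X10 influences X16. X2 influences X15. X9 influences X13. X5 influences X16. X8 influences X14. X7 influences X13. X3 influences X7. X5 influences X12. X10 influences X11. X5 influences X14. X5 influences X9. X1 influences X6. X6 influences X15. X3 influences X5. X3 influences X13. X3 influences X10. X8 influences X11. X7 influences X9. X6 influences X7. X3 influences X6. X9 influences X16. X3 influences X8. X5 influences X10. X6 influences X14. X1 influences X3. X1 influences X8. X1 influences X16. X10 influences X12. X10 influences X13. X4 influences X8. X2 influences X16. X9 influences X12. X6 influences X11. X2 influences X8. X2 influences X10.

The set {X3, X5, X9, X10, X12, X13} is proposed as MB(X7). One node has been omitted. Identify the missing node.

Pa(X7) = {X3, X6}.
X7 has children X9, X12, X13.
Parents of each child, excluding X7:
  parents(X9) \ {X7} = {X5}.
  X12 also has parents X5, X9, X10.
  parents(X13) \ {X7} = {X3, X9, X10}.
MB(X7) = {X3, X5, X6, X9, X10, X12, X13}.
Comparing with the claimed set, X6 is missing.

X6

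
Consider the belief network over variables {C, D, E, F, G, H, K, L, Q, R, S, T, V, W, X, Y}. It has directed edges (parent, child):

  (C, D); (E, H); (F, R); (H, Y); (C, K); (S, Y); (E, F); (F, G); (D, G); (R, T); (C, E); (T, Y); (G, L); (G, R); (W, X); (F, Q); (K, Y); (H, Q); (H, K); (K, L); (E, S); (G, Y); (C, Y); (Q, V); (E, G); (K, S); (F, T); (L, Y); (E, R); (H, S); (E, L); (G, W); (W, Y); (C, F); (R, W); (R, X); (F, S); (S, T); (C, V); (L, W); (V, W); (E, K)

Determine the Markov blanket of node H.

{C, E, F, G, K, L, Q, S, T, W, Y}

Recall MB(v) = parents ∪ children ∪ spouses, where spouses are the other parents of v's children.
Pa(H) = {E}.
H's children: K, Q, S, Y.
Co-parents of H (other parents of its children):
  K also has parents C, E.
  Q also has parent F.
  S's other parents are E, F, K.
  parents(Y) \ {H} = {C, G, K, L, S, T, W}.
Taking the union gives {C, E, F, G, K, L, Q, S, T, W, Y}.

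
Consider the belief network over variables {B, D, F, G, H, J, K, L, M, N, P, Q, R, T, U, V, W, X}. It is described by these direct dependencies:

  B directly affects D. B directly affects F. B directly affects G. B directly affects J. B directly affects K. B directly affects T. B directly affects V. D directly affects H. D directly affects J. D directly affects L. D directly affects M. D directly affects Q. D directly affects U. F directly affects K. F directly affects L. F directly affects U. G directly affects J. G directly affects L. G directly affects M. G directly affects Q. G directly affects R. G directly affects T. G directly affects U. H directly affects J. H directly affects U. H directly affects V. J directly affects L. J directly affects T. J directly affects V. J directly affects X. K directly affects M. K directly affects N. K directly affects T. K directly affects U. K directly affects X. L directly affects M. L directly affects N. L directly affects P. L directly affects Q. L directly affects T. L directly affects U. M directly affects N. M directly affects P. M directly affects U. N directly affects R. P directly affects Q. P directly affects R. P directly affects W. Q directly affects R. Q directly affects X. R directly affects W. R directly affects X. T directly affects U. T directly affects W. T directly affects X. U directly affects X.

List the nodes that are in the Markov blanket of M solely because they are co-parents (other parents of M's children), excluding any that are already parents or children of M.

{F, H, T}

Children of M: N, P, U.
  N's other parents are K, L.
  P also has parent L.
  U's other parents are D, F, G, H, K, L, T.
Excluding nodes already adjacent to M (D, G, K, L, N, P, U), the co-parent-only contribution is {F, H, T}.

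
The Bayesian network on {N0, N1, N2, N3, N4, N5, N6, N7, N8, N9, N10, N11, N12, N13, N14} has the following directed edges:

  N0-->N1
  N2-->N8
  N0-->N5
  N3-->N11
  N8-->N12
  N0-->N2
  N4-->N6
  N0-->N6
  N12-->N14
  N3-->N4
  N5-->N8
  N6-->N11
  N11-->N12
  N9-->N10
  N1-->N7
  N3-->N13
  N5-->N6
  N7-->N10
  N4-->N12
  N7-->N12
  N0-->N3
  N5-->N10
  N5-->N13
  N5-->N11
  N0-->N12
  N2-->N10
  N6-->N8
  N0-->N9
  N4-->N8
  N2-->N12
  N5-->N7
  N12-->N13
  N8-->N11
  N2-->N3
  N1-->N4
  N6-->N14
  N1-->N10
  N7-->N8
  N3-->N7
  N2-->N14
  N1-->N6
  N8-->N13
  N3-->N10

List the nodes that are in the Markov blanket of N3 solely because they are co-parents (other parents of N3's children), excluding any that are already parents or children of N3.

Children of N3: N4, N7, N10, N11, N13.
  N4's other parent is N1.
  N7's other parents are N1, N5.
  parents(N10) \ {N3} = {N1, N2, N5, N7, N9}.
  N11 also has parents N5, N6, N8.
  parents(N13) \ {N3} = {N5, N8, N12}.
Excluding nodes already adjacent to N3 (N0, N2, N4, N7, N10, N11, N13), the co-parent-only contribution is {N1, N5, N6, N8, N9, N12}.

{N1, N5, N6, N8, N9, N12}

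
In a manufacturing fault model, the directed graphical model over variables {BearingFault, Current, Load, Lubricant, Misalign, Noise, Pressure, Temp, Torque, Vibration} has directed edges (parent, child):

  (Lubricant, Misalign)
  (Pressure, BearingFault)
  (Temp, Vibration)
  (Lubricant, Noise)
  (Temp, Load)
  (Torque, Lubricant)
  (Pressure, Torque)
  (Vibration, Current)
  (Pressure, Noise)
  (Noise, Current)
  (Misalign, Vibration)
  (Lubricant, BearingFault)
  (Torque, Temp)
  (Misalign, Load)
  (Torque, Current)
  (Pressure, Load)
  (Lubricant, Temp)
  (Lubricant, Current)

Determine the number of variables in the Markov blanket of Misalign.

By definition, MB(Misalign) is built from Misalign's parents, Misalign's children, and the co-parents of Misalign.
Parents of Misalign: Lubricant.
Ch(Misalign) = {Load, Vibration}.
Co-parents of Misalign (other parents of its children):
  Vibration: Temp
  Load: Pressure, Temp
MB(Misalign) = {Load, Lubricant, Pressure, Temp, Vibration}, which has 5 nodes.

5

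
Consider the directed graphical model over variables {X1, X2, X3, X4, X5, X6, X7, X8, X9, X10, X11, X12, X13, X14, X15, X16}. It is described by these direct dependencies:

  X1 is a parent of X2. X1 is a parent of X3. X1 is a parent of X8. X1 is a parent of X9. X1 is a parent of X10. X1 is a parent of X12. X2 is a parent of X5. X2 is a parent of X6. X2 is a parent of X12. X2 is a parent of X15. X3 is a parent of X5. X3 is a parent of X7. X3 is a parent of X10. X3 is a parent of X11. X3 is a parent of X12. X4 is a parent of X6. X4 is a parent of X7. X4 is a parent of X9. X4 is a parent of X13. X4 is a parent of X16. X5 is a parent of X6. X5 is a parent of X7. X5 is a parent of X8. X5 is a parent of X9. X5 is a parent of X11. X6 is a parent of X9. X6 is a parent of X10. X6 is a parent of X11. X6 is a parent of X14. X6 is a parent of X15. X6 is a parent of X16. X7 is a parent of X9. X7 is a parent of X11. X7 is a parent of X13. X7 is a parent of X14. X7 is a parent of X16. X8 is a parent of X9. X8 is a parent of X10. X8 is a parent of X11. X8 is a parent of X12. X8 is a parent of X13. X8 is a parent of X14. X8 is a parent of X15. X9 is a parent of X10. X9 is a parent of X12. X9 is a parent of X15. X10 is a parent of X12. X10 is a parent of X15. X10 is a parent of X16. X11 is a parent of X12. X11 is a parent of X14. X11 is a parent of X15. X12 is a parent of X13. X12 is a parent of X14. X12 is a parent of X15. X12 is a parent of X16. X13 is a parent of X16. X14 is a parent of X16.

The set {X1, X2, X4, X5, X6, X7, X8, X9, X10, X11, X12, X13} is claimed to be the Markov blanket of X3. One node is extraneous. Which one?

X13

Parents of X3: X1.
X3's children: X5, X7, X10, X11, X12.
Parents of each child, excluding X3:
  X5's other parent is X2.
  X7's other parents are X4, X5.
  X10's other parents are X1, X6, X8, X9.
  parents(X11) \ {X3} = {X5, X6, X7, X8}.
  X12 also has parents X1, X2, X8, X9, X10, X11.
MB(X3) = {X1, X2, X4, X5, X6, X7, X8, X9, X10, X11, X12}.
X13 is neither a parent, child, nor co-parent of X3, so it does not belong.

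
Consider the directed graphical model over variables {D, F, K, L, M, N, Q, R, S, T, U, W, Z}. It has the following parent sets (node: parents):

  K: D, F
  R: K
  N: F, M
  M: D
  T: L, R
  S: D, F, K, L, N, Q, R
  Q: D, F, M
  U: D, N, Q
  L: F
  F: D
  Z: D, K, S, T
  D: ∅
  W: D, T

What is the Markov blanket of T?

{D, K, L, R, S, W, Z}

By definition, MB(T) is built from T's parents, T's children, and the co-parents of T.
T's parents: L, R.
Ch(T) = {W, Z}.
Co-parents of T (other parents of its children):
  W also has parent D.
  Z's other parents are D, K, S.
Taking the union gives {D, K, L, R, S, W, Z}.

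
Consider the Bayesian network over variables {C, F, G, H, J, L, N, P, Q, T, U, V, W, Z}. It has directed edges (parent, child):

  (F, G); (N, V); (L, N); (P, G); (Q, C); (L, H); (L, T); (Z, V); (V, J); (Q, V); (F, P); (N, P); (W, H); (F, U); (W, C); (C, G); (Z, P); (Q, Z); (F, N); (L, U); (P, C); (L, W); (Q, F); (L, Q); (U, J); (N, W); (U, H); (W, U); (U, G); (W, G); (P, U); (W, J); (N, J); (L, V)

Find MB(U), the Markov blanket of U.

Recall MB(v) = parents ∪ children ∪ spouses, where spouses are the other parents of v's children.
U's parents: F, L, P, W.
U's children: G, H, J.
For each child, the remaining parents (spouses of U):
  H's other parents are L, W.
  G also has parents C, F, P, W.
  J's other parents are N, V, W.
Union: {F, L, P, W} ∪ {G, H, J} ∪ {C, F, L, N, P, V, W} = {C, F, G, H, J, L, N, P, V, W}.

{C, F, G, H, J, L, N, P, V, W}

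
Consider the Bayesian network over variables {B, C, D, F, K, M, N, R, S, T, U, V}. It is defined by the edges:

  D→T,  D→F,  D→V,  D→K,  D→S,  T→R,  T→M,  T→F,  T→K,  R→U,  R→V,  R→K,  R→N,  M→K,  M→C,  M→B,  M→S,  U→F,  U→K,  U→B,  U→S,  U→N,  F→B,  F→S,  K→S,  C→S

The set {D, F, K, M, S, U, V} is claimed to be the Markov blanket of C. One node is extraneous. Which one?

Recall MB(v) = parents ∪ children ∪ spouses, where spouses are the other parents of v's children.
Pa(C) = {M}.
Ch(C) = {S}.
For each child, the remaining parents (spouses of C):
  S: D, F, K, M, U
MB(C) = {D, F, K, M, S, U}.
V is neither a parent, child, nor co-parent of C, so it does not belong.

V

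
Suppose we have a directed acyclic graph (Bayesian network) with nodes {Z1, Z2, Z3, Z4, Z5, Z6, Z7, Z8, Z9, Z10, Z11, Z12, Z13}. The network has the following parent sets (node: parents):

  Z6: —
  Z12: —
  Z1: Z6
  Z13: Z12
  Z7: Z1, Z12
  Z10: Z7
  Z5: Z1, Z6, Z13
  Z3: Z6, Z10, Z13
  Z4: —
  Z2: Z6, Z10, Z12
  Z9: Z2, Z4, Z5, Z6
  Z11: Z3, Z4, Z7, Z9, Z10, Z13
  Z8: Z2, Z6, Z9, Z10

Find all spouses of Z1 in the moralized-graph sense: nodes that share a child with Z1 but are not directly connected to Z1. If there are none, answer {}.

{Z12, Z13}

Children of Z1: Z5, Z7.
  Z7 also has parent Z12.
  Z5 also has parents Z6, Z13.
Excluding nodes already adjacent to Z1 (Z5, Z6, Z7), the co-parent-only contribution is {Z12, Z13}.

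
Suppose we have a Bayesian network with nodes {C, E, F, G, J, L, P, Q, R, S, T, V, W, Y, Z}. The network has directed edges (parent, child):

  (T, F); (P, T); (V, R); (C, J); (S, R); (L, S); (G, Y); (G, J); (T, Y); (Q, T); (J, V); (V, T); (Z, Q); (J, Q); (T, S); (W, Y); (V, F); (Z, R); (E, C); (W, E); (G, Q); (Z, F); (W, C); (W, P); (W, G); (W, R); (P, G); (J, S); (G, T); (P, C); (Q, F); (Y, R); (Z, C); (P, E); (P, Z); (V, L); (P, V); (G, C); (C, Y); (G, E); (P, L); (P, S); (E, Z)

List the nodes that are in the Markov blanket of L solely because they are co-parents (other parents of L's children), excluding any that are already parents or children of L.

Children of L: S.
  S also has parents J, P, T.
Excluding nodes already adjacent to L (P, S, V), the co-parent-only contribution is {J, T}.

{J, T}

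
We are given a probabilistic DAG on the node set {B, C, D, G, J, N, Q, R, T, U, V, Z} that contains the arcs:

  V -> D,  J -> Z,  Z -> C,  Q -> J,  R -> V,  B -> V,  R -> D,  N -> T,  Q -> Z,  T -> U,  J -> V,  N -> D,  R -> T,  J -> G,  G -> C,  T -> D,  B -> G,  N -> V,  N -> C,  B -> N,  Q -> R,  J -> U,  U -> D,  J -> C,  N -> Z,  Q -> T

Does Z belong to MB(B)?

By definition, MB(B) is built from B's parents, B's children, and the co-parents of B.
Pa(B) = {}.
B's children: G, N, V.
For each child, the remaining parents (spouses of B):
  N: no additional parents.
  V's other parents are J, N, R.
  G's other parent is J.
MB(B) = {G, J, N, R, V}; Z is not in this set.

No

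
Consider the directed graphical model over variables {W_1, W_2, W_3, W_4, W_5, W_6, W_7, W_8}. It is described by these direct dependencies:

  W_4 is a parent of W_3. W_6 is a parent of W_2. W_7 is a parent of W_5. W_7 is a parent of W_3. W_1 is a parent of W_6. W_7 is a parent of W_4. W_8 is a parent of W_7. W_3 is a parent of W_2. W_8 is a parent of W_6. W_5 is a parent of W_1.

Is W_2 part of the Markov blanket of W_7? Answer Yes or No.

No

W_7 has parent W_8.
Ch(W_7) = {W_3, W_4, W_5}.
Other parents of W_7's children:
  W_4: —
  W_5: —
  W_3: W_4
MB(W_7) = {W_3, W_4, W_5, W_8}; W_2 is not in this set.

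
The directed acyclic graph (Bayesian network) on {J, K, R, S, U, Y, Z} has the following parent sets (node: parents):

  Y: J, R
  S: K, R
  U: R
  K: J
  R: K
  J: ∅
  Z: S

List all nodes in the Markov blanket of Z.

{S}

Ch(Z) = {}.
Pa(Z) = {S}.
Z has no children, so there are no co-parents.
Taking the union gives {S}.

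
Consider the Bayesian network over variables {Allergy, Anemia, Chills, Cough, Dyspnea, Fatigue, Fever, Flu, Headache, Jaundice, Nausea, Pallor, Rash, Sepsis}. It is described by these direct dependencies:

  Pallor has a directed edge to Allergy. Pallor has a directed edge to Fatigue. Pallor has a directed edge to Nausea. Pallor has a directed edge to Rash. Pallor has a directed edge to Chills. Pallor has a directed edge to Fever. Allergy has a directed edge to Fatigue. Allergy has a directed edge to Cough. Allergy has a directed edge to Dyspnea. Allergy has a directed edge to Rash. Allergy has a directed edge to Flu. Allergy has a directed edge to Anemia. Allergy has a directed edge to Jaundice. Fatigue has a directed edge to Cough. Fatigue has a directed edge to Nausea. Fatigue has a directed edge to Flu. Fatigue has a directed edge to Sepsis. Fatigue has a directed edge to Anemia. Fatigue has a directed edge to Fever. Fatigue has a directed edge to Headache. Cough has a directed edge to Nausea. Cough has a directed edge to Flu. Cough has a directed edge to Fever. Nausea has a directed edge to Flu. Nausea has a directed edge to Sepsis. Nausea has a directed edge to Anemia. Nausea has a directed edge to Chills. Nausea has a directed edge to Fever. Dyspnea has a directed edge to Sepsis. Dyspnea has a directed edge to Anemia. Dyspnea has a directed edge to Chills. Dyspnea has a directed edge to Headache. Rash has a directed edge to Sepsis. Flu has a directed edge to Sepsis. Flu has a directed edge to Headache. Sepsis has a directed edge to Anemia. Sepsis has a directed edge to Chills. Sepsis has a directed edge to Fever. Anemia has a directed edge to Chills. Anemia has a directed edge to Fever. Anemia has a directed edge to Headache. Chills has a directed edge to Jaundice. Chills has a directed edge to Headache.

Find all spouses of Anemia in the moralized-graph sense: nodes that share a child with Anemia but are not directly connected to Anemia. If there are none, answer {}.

Children of Anemia: Chills, Fever, Headache.
  Chills's other parents are Dyspnea, Nausea, Pallor, Sepsis.
  parents(Fever) \ {Anemia} = {Cough, Fatigue, Nausea, Pallor, Sepsis}.
  Headache also has parents Chills, Dyspnea, Fatigue, Flu.
Excluding nodes already adjacent to Anemia (Allergy, Chills, Dyspnea, Fatigue, Fever, Headache, Nausea, Sepsis), the co-parent-only contribution is {Cough, Flu, Pallor}.

{Cough, Flu, Pallor}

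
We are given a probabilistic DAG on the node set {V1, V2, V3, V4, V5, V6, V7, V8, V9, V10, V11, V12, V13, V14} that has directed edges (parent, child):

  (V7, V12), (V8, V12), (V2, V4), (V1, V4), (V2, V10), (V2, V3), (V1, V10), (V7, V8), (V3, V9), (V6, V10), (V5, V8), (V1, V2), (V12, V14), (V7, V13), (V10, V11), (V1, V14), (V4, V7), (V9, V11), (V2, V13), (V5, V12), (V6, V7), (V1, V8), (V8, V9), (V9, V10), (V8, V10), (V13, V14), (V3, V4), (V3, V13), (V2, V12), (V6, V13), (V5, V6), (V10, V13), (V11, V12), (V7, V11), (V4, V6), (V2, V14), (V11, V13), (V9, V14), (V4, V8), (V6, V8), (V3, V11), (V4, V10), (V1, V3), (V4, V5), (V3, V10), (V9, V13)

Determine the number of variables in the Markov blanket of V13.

The Markov blanket of a node is its parents, its children, and the other parents of its children.
Parents of V13: V2, V3, V6, V7, V9, V10, V11.
V13's children: V14.
For each child, the remaining parents (spouses of V13):
  V14: V1, V2, V9, V12
MB(V13) = {V1, V2, V3, V6, V7, V9, V10, V11, V12, V14}, which has 10 nodes.

10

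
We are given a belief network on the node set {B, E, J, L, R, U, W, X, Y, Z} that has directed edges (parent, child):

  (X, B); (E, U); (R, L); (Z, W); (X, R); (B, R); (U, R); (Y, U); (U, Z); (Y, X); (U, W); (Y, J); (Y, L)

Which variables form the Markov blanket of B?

{R, U, X}

By definition, MB(B) is built from B's parents, B's children, and the co-parents of B.
Ch(B) = {R}.
B has parent X.
Parents of each child, excluding B:
  parents(R) \ {B} = {U, X}.
MB(B) = {R, U, X}.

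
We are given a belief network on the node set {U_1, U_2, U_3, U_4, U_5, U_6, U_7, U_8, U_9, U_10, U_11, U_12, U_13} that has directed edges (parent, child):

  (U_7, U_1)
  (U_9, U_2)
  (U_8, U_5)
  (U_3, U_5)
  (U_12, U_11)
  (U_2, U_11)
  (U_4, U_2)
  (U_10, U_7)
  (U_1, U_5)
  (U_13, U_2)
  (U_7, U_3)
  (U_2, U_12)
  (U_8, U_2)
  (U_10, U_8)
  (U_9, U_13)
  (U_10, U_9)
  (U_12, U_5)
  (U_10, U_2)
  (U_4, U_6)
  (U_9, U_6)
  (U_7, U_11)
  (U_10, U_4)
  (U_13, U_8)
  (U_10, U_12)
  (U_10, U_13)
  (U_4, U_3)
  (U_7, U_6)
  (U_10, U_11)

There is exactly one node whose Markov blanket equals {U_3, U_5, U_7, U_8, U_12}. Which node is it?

The target node must have every member of {U_3, U_5, U_7, U_8, U_12} as a parent, child, or co-parent, and no others.
Parents of U_1: U_7; children: U_5; co-parents: U_3, U_8, U_12.
These exactly cover the given set, so the node is U_1.

U_1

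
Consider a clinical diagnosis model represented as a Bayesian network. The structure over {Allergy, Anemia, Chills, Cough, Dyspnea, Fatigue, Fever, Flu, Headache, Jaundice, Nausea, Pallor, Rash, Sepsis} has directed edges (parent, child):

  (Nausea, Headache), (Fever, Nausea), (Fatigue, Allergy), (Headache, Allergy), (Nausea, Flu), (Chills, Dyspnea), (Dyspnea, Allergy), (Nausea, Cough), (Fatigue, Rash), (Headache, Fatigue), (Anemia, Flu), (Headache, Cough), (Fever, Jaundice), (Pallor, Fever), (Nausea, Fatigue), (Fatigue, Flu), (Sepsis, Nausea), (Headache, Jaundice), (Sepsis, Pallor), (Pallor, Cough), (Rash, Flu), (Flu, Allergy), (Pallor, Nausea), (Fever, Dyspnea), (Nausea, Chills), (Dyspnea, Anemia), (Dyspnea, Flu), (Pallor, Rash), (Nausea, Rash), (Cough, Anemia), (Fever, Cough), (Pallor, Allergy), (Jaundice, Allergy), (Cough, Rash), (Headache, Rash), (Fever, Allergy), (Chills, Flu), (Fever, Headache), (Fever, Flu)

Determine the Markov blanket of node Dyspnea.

{Allergy, Anemia, Chills, Cough, Fatigue, Fever, Flu, Headache, Jaundice, Nausea, Pallor, Rash}

Dyspnea's children: Allergy, Anemia, Flu.
Parents of Dyspnea: Chills, Fever.
Parents of each child, excluding Dyspnea:
  Anemia also has parent Cough.
  parents(Flu) \ {Dyspnea} = {Anemia, Chills, Fatigue, Fever, Nausea, Rash}.
  Allergy also has parents Fatigue, Fever, Flu, Headache, Jaundice, Pallor.
Union: {Chills, Fever} ∪ {Allergy, Anemia, Flu} ∪ {Anemia, Chills, Cough, Fatigue, Fever, Flu, Headache, Jaundice, Nausea, Pallor, Rash} = {Allergy, Anemia, Chills, Cough, Fatigue, Fever, Flu, Headache, Jaundice, Nausea, Pallor, Rash}.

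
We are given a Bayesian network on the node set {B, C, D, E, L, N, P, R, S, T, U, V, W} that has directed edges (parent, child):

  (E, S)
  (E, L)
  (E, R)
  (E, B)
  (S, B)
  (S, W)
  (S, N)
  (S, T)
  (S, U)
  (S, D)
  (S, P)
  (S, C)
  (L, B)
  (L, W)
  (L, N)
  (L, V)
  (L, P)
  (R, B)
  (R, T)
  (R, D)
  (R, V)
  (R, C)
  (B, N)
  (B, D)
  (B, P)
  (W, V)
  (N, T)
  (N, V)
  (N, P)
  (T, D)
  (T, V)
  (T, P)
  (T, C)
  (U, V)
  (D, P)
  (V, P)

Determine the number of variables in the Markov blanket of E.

Pa(E) = {}.
E has children B, L, R, S.
For each child, the remaining parents (spouses of E):
  S: —
  L: —
  R: —
  B: L, R, S
MB(E) = {B, L, R, S}, which has 4 nodes.

4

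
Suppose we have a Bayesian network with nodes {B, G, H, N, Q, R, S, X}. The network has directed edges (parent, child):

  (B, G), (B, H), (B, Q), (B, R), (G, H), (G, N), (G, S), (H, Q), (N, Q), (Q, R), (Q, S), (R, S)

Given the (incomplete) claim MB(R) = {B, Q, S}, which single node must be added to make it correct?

R has parents B, Q.
R's children: S.
Other parents of R's children:
  S also has parents G, Q.
MB(R) = {B, G, Q, S}.
Comparing with the claimed set, G is missing.

G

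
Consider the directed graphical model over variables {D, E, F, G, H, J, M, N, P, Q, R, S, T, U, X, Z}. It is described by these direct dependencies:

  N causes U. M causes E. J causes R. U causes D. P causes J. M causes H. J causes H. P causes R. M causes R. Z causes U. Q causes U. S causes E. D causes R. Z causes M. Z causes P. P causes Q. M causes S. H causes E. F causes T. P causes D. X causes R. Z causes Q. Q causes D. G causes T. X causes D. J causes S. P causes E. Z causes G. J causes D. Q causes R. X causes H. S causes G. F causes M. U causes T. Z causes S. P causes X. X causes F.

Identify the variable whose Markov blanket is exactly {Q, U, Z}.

N

The target node must have every member of {Q, U, Z} as a parent, child, or co-parent, and no others.
Parents of N: none; children: U; co-parents: Q, Z.
These exactly cover the given set, so the node is N.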